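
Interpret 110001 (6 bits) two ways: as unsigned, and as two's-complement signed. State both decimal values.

unsigned = 49, signed = -15

Unsigned: 110001 = 49.
Signed: MSB=1 → 49 − 64 = -15.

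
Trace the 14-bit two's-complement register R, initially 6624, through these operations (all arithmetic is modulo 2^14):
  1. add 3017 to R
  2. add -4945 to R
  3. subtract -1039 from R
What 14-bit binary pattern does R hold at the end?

Start: R = 6624 = 01100111100000.
R = 6624 + 3017 = 9641; wraps to -6743 = 10010110101001
R = -6743 + (-4945) = -11688; wraps to 4696 = 01001001011000
R = 4696 − (-1039) = 5735 = 01011001100111

01011001100111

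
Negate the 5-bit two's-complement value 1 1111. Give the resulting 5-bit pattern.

00001

Invert: 00000. Add 1: 00001.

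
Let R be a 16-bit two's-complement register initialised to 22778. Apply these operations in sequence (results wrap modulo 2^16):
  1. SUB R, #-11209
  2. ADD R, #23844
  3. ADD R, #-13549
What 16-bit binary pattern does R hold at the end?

1010110011111010

Start: R = 22778 = 0101100011111010.
R = 22778 − (-11209) = 33987; wraps to -31549 = 1000010011000011
R = -31549 + 23844 = -7705 = 1110000111100111
R = -7705 + (-13549) = -21254 = 1010110011111010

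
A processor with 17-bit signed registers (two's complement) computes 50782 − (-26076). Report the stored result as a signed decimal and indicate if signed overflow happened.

-54214; overflow

50782 → 01100011001011110
-26076 → 11001101000100100
Subtract via negate-and-add: invert 11001101000100100 + 1 = 00110010111011100 (i.e. 26076).
  01100011001011110
+ 00110010111011100
= 10010110000111010
Result 10010110000111010: MSB = 1 → 76858 − 131072 = -54214.
Both addends (after negating the subtrahend) are non-negative but the stored result is negative: signed overflow. The true value 50782 − (-26076) = 76858 lies outside [-65536, 65535].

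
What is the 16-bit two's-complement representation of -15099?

|-15099| = 15099 = 0011101011111011 in 16 bits.
Invert the bits: 1100010100000100. Add 1: 1100010100000101.

1100010100000101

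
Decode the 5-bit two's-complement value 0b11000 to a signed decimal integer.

-8

MSB is 1, so the value is negative.
Invert: 00111. Add 1: 01000 = 8. So the value is −8.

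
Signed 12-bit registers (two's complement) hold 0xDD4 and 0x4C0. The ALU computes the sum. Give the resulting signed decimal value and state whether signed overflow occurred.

660; no overflow

0xDD4 = 110111010100 = -556 (signed)
0x4C0 = 010011000000 = 1216 (signed)
  110111010100
+ 010011000000
= 001010010100  (discard carry-out 1)
Result 001010010100: MSB = 0 → value 660.
Addends have opposite signs, so signed overflow cannot occur.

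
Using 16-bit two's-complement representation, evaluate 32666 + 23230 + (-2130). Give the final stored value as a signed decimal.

-11770

32666 + 23230 = 55896 → wraps to -9640 (1101101001011000)
-9640 + (-2130) = -11770 (1101001000000110)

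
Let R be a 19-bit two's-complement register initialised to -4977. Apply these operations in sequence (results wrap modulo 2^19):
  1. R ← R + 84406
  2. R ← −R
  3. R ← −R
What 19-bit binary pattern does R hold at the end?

0010011011001000101

Start: R = -4977 = 1111110110010001111.
R = -4977 + 84406 = 79429 = 0010011011001000101
R = −(79429) = -79429 = 1101100100110111011
R = −(-79429) = 79429 = 0010011011001000101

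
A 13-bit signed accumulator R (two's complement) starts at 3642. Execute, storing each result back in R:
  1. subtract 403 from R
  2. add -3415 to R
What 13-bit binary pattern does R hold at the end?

Start: R = 3642 = 0111000111010.
R = 3642 − 403 = 3239 = 0110010100111
R = 3239 + (-3415) = -176 = 1111101010000

1111101010000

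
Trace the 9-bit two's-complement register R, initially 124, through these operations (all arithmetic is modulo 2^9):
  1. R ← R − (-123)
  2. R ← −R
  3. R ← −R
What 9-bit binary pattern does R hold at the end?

011110111

Start: R = 124 = 001111100.
R = 124 − (-123) = 247 = 011110111
R = −(247) = -247 = 100001001
R = −(-247) = 247 = 011110111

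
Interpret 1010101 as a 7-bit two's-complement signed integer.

MSB is 1, so the value is negative.
Invert: 0101010. Add 1: 0101011 = 43. So the value is −43.

-43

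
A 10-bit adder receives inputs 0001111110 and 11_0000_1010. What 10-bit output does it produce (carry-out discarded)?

1110001000

  0001111110
+ 1100001010
= 1110001000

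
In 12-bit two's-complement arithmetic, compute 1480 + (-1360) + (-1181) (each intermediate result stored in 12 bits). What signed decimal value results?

-1061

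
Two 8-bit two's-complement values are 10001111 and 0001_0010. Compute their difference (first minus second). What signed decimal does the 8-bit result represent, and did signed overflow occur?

125; overflow

10001111 = -113 (signed)
0001_0010 → 00010010 = 18 (signed)
Subtract via negate-and-add: invert 00010010 + 1 = 11101110 (i.e. -18).
  10001111
+ 11101110
= 01111101  (discard carry-out 1)
Result 01111101: MSB = 0 → value 125.
Both addends (after negating the subtrahend) are negative but the stored result is non-negative: signed overflow. The true value -113 − 18 = -131 lies outside [-128, 127].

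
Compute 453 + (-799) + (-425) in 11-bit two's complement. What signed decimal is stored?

453 + (-799) = -346 (11010100110)
-346 + (-425) = -771 (10011111101)

-771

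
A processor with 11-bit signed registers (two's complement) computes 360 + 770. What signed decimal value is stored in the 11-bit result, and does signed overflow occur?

360 → 00101101000
770 → 01100000010
  00101101000
+ 01100000010
= 10001101010
Result 10001101010: MSB = 1 → 1130 − 2048 = -918.
Both addends are non-negative but the stored result is negative: signed overflow. The true value 360 + 770 = 1130 lies outside [-1024, 1023].

-918; overflow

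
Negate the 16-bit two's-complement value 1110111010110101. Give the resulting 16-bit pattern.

0001000101001011

Invert: 0001000101001010. Add 1: 0001000101001011.
Check: 1110111010110101 = -4427, 0001000101001011 = 4427.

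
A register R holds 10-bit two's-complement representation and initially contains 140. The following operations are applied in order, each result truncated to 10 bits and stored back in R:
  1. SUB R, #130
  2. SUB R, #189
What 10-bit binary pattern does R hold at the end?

Start: R = 140 = 0010001100.
R = 140 − 130 = 10 = 0000001010
R = 10 − 189 = -179 = 1101001101

1101001101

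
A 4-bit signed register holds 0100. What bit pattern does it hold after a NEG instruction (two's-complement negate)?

1100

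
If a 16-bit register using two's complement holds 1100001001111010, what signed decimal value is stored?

-15750

MSB is 1, so the value is negative.
Unsigned reading: 49786. Subtract 2^16 = 65536: 49786 − 65536 = -15750.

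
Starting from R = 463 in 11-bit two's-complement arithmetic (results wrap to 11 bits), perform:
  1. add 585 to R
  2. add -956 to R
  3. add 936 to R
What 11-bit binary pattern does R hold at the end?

10000000100

Start: R = 463 = 00111001111.
R = 463 + 585 = 1048; wraps to -1000 = 10000011000
R = -1000 + (-956) = -1956; wraps to 92 = 00001011100
R = 92 + 936 = 1028; wraps to -1020 = 10000000100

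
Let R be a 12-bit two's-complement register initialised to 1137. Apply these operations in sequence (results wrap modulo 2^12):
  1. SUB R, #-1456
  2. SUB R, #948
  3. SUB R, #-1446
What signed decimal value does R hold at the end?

-1005

Start: R = 1137 = 010001110001.
R = 1137 − (-1456) = 2593; wraps to -1503 = 101000100001
R = -1503 − 948 = -2451; wraps to 1645 = 011001101101
R = 1645 − (-1446) = 3091; wraps to -1005 = 110000010011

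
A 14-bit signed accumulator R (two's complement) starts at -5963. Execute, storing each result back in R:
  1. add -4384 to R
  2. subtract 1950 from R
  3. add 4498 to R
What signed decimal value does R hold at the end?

-7799

Start: R = -5963 = 10100010110101.
R = -5963 + (-4384) = -10347; wraps to 6037 = 01011110010101
R = 6037 − 1950 = 4087 = 00111111110111
R = 4087 + 4498 = 8585; wraps to -7799 = 10000110001001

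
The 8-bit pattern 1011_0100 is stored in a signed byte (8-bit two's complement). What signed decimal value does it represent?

-76

MSB is 1, so the value is negative.
Unsigned reading: 180. Subtract 2^8 = 256: 180 − 256 = -76.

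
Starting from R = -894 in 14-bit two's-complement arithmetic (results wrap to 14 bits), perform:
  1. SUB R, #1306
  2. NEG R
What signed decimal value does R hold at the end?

Start: R = -894 = 11110010000010.
R = -894 − 1306 = -2200 = 11011101101000
R = −(-2200) = 2200 = 00100010011000

2200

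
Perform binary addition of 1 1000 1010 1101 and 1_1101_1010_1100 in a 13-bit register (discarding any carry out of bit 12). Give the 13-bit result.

1011001011001

  1100010101101
+ 1110110101100
= 1011001011001  (discard carry-out 1)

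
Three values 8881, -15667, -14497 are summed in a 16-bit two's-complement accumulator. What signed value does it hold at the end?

8881 + (-15667) = -6786 (1110010101111110)
-6786 + (-14497) = -21283 (1010110011011101)

-21283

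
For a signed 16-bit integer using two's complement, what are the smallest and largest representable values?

Minimum: −2^15 = -32768.
Maximum: 2^15 − 1 = 32767.

min = -32768, max = 32767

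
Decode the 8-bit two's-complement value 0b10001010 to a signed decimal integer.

-118

MSB is 1, so the value is negative.
Invert: 01110101. Add 1: 01110110 = 118. So the value is −118.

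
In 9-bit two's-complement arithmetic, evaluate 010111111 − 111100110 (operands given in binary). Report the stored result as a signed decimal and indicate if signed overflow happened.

217; no overflow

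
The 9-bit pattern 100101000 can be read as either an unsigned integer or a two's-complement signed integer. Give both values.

unsigned = 296, signed = -216

Unsigned: 100101000 = 296.
Signed: MSB=1 → 296 − 512 = -216.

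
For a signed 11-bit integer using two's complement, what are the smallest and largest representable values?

min = -1024, max = 1023

Minimum: −2^10 = -1024.
Maximum: 2^10 − 1 = 1023.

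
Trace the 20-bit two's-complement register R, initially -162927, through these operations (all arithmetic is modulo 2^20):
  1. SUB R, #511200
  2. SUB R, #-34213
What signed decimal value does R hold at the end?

408662

Start: R = -162927 = 11011000001110010001.
R = -162927 − 511200 = -674127; wraps to 374449 = 01011011011010110001
R = 374449 − (-34213) = 408662 = 01100011110001010110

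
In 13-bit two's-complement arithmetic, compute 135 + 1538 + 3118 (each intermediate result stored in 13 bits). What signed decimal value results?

135 + 1538 = 1673 (0011010001001)
1673 + 3118 = 4791 → wraps to -3401 (1001010110111)

-3401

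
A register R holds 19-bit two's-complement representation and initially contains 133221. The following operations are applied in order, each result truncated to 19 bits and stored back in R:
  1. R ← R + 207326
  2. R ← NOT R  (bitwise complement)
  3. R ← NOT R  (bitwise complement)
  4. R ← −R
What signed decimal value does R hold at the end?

Start: R = 133221 = 0100000100001100101.
R = 133221 + 207326 = 340547; wraps to -183741 = 1010011001001000011
R = NOT 1010011001001000011 = 0101100110110111100 = 183740
R = NOT 0101100110110111100 = 1010011001001000011 = -183741
R = −(-183741) = 183741 = 0101100110110111101

183741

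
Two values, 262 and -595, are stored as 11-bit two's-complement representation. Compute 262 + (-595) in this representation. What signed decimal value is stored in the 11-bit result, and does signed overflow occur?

-333; no overflow

262 → 00100000110
-595 → 10110101101
  00100000110
+ 10110101101
= 11010110011
Result 11010110011: MSB = 1 → 1715 − 2048 = -333.
Addends have opposite signs, so signed overflow cannot occur.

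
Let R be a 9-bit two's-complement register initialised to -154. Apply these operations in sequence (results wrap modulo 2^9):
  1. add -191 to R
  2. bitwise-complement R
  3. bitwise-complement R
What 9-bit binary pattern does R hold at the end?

010100111

Start: R = -154 = 101100110.
R = -154 + (-191) = -345; wraps to 167 = 010100111
R = NOT 010100111 = 101011000 = -168
R = NOT 101011000 = 010100111 = 167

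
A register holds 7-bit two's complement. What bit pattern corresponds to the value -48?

1010000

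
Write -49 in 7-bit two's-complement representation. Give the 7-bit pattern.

1001111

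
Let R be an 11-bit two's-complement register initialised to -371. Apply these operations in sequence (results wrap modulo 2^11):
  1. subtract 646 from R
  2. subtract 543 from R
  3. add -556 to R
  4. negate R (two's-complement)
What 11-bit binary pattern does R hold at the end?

Start: R = -371 = 11010001101.
R = -371 − 646 = -1017 = 10000000111
R = -1017 − 543 = -1560; wraps to 488 = 00111101000
R = 488 + (-556) = -68 = 11110111100
R = −(-68) = 68 = 00001000100

00001000100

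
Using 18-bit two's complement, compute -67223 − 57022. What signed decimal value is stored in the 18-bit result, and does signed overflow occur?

-124245; no overflow

-67223 → 101111100101101001
57022 → 001101111010111110
Subtract via negate-and-add: invert 001101111010111110 + 1 = 110010000101000010 (i.e. -57022).
  101111100101101001
+ 110010000101000010
= 100001101010101011  (discard carry-out 1)
Result 100001101010101011: MSB = 1 → 137899 − 262144 = -124245.
Both addends (after negating the subtrahend) are negative and so is the stored result: no signed overflow.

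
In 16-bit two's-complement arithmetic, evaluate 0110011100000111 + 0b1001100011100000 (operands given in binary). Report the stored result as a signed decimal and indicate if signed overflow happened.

0110011100000111 = 26375 (signed)
0b1001100011100000 → 1001100011100000 = -26400 (signed)
  0110011100000111
+ 1001100011100000
= 1111111111100111
Result 1111111111100111: MSB = 1 → 65511 − 65536 = -25.
Addends have opposite signs, so signed overflow cannot occur.

-25; no overflow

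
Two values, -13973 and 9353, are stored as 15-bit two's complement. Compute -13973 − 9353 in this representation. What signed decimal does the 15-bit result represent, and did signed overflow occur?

9442; overflow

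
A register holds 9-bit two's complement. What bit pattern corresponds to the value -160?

101100000

|-160| = 160 = 010100000 in 9 bits.
Invert the bits: 101011111. Add 1: 101100000.
Check: 101100000 reads as 352 − 512 = -160.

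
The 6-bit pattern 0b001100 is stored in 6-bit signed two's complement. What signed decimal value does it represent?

MSB is 0, so the value is non-negative: 001100 = 12.

12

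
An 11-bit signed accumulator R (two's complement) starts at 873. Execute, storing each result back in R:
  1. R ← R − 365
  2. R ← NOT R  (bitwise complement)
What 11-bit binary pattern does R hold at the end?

11000000011

Start: R = 873 = 01101101001.
R = 873 − 365 = 508 = 00111111100
R = NOT 00111111100 = 11000000011 = -509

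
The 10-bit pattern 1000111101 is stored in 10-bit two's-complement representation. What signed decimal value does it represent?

-451

MSB is 1, so the value is negative.
Invert: 0111000010. Add 1: 0111000011 = 451. So the value is −451.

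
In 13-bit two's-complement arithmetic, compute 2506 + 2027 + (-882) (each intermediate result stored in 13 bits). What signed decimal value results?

3651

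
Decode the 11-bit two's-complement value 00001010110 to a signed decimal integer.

86

MSB is 0, so the value is non-negative: 00001010110 = 86.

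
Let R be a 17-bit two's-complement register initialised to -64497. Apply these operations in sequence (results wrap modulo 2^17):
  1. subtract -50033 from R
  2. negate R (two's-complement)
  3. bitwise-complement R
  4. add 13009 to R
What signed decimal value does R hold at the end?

Start: R = -64497 = 10000010000001111.
R = -64497 − (-50033) = -14464 = 11100011110000000
R = −(-14464) = 14464 = 00011100010000000
R = NOT 00011100010000000 = 11100011101111111 = -14465
R = -14465 + 13009 = -1456 = 11111101001010000

-1456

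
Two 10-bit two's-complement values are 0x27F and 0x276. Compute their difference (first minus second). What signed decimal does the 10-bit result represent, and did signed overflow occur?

9; no overflow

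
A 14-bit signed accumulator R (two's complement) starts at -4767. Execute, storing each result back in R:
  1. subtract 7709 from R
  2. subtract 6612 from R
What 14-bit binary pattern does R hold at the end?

11010101110000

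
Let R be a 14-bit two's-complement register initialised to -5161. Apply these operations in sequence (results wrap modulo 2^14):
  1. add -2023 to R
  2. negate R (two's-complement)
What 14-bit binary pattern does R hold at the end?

01110000010000

Start: R = -5161 = 10101111010111.
R = -5161 + (-2023) = -7184 = 10001111110000
R = −(-7184) = 7184 = 01110000010000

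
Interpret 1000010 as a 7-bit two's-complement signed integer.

-62

MSB is 1, so the value is negative.
Invert: 0111101. Add 1: 0111110 = 62. So the value is −62.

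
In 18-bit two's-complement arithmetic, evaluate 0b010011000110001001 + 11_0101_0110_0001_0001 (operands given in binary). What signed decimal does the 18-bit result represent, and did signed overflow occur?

34714; no overflow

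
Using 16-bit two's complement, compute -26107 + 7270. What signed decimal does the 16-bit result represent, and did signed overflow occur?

-18837; no overflow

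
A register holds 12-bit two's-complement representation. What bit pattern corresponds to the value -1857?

100010111111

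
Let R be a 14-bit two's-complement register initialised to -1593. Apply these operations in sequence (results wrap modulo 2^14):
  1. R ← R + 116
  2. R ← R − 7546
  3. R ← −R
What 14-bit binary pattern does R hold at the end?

10001100111111

Start: R = -1593 = 11100111000111.
R = -1593 + 116 = -1477 = 11101000111011
R = -1477 − 7546 = -9023; wraps to 7361 = 01110011000001
R = −(7361) = -7361 = 10001100111111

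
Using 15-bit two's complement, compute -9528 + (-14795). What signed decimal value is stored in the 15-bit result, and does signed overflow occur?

8445; overflow

-9528 → 101101011001000
-14795 → 100011000110101
  101101011001000
+ 100011000110101
= 010000011111101  (discard carry-out 1)
Result 010000011111101: MSB = 0 → value 8445.
Both addends are negative but the stored result is non-negative: signed overflow. The true value -9528 + (-14795) = -24323 lies outside [-16384, 16383].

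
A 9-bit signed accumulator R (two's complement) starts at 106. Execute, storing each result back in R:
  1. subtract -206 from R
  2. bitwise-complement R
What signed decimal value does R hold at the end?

Start: R = 106 = 001101010.
R = 106 − (-206) = 312; wraps to -200 = 100111000
R = NOT 100111000 = 011000111 = 199

199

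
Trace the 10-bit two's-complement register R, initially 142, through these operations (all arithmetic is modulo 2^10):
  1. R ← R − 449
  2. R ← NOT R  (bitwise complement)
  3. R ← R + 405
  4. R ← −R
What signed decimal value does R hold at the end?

313

Start: R = 142 = 0010001110.
R = 142 − 449 = -307 = 1011001101
R = NOT 1011001101 = 0100110010 = 306
R = 306 + 405 = 711; wraps to -313 = 1011000111
R = −(-313) = 313 = 0100111001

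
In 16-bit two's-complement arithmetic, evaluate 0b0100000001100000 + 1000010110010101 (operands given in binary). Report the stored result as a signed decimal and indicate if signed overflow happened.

0b0100000001100000 → 0100000001100000 = 16480 (signed)
1000010110010101 = -31339 (signed)
  0100000001100000
+ 1000010110010101
= 1100010111110101
Result 1100010111110101: MSB = 1 → 50677 − 65536 = -14859.
Addends have opposite signs, so signed overflow cannot occur.

-14859; no overflow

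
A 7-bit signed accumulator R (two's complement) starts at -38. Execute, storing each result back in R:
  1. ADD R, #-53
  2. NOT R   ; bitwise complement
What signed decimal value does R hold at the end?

Start: R = -38 = 1011010.
R = -38 + (-53) = -91; wraps to 37 = 0100101
R = NOT 0100101 = 1011010 = -38

-38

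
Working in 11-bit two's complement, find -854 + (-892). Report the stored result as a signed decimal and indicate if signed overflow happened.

-854 → 10010101010
-892 → 10010000100
  10010101010
+ 10010000100
= 00100101110  (discard carry-out 1)
Result 00100101110: MSB = 0 → value 302.
Both addends are negative but the stored result is non-negative: signed overflow. The true value -854 + (-892) = -1746 lies outside [-1024, 1023].

302; overflow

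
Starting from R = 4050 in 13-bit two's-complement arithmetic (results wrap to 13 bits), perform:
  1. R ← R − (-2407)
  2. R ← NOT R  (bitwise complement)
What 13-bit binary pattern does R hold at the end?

Start: R = 4050 = 0111111010010.
R = 4050 − (-2407) = 6457; wraps to -1735 = 1100100111001
R = NOT 1100100111001 = 0011011000110 = 1734

0011011000110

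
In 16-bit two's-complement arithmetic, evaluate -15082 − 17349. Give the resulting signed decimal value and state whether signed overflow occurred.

-32431; no overflow

-15082 → 1100010100010110
17349 → 0100001111000101
Subtract via negate-and-add: invert 0100001111000101 + 1 = 1011110000111011 (i.e. -17349).
  1100010100010110
+ 1011110000111011
= 1000000101010001  (discard carry-out 1)
Result 1000000101010001: MSB = 1 → 33105 − 65536 = -32431.
Both addends (after negating the subtrahend) are negative and so is the stored result: no signed overflow.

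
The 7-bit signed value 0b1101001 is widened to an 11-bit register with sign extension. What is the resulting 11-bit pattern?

11111101001

MSB of 1101001 is 1; replicate it into the new high bits.
1111|1101001 → 11111101001 (still -23).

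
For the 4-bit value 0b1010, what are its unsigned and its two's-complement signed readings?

unsigned = 10, signed = -6

Unsigned: 1010 = 10.
Signed: MSB=1 → 10 − 16 = -6.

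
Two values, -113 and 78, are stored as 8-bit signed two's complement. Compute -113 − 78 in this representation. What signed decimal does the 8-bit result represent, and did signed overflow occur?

65; overflow

-113 → 10001111
78 → 01001110
Subtract via negate-and-add: invert 01001110 + 1 = 10110010 (i.e. -78).
  10001111
+ 10110010
= 01000001  (discard carry-out 1)
Result 01000001: MSB = 0 → value 65.
Both addends (after negating the subtrahend) are negative but the stored result is non-negative: signed overflow. The true value -113 − 78 = -191 lies outside [-128, 127].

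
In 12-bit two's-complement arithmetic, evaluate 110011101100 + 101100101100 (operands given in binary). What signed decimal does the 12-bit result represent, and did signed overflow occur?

110011101100 = -788 (signed)
101100101100 = -1236 (signed)
  110011101100
+ 101100101100
= 100000011000  (discard carry-out 1)
Result 100000011000: MSB = 1 → 2072 − 4096 = -2024.
Both addends are negative and so is the stored result: no signed overflow.

-2024; no overflow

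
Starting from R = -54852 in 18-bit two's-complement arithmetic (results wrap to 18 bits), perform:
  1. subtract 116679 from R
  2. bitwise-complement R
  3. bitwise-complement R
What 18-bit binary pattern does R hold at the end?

010110000111110101

Start: R = -54852 = 110010100110111100.
R = -54852 − 116679 = -171531; wraps to 90613 = 010110000111110101
R = NOT 010110000111110101 = 101001111000001010 = -90614
R = NOT 101001111000001010 = 010110000111110101 = 90613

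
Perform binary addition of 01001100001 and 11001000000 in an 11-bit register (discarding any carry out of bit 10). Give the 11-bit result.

  01001100001
+ 11001000000
= 00010100001  (discard carry-out 1)

00010100001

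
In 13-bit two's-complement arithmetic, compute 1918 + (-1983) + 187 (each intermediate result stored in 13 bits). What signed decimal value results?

1918 + (-1983) = -65 (1111110111111)
-65 + 187 = 122 (0000001111010)

122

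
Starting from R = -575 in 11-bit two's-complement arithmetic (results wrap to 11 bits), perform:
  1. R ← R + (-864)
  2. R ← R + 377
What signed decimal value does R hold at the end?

986

Start: R = -575 = 10111000001.
R = -575 + (-864) = -1439; wraps to 609 = 01001100001
R = 609 + 377 = 986 = 01111011010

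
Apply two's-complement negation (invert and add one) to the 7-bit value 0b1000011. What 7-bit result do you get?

Invert: 0111100. Add 1: 0111101.
Check: 1000011 = -61, 0111101 = 61.

0111101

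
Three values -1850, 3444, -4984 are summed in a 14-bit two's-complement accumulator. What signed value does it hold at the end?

-3390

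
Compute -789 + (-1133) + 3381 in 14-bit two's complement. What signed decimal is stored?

-789 + (-1133) = -1922 (11100001111110)
-1922 + 3381 = 1459 (00010110110011)

1459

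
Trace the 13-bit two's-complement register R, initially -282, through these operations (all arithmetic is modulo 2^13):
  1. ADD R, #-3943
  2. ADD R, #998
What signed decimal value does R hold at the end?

-3227

Start: R = -282 = 1111011100110.
R = -282 + (-3943) = -4225; wraps to 3967 = 0111101111111
R = 3967 + 998 = 4965; wraps to -3227 = 1001101100101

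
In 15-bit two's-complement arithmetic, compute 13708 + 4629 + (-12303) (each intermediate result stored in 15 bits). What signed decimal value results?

6034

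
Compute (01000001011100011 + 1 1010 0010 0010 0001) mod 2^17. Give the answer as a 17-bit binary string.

00010010100000100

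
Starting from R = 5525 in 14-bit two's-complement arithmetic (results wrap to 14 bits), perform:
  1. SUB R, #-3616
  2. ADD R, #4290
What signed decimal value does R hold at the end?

-2953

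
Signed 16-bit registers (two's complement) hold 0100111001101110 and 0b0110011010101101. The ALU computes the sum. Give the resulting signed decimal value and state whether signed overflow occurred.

0100111001101110 = 20078 (signed)
0b0110011010101101 → 0110011010101101 = 26285 (signed)
  0100111001101110
+ 0110011010101101
= 1011010100011011
Result 1011010100011011: MSB = 1 → 46363 − 65536 = -19173.
Both addends are non-negative but the stored result is negative: signed overflow. The true value 20078 + 26285 = 46363 lies outside [-32768, 32767].

-19173; overflow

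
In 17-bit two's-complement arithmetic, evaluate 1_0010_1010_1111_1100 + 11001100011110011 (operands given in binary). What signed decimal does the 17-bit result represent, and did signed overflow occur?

50159; overflow

1_0010_1010_1111_1100 → 10010101011111100 = -54532 (signed)
11001100011110011 = -26381 (signed)
  10010101011111100
+ 11001100011110011
= 01100001111101111  (discard carry-out 1)
Result 01100001111101111: MSB = 0 → value 50159.
Both addends are negative but the stored result is non-negative: signed overflow. The true value -54532 + (-26381) = -80913 lies outside [-65536, 65535].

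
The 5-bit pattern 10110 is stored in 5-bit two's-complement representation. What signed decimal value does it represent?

MSB is 1, so the value is negative.
Unsigned reading: 22. Subtract 2^5 = 32: 22 − 32 = -10.

-10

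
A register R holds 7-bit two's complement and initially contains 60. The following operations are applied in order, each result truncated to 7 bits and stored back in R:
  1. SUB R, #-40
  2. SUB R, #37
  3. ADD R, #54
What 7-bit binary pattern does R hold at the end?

1110101

Start: R = 60 = 0111100.
R = 60 − (-40) = 100; wraps to -28 = 1100100
R = -28 − 37 = -65; wraps to 63 = 0111111
R = 63 + 54 = 117; wraps to -11 = 1110101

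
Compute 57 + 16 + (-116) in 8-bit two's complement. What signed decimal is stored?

57 + 16 = 73 (01001001)
73 + (-116) = -43 (11010101)

-43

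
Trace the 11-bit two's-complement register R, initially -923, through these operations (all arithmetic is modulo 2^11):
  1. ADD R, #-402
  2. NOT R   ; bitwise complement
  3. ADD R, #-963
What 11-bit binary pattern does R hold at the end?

00101101001

Start: R = -923 = 10001100101.
R = -923 + (-402) = -1325; wraps to 723 = 01011010011
R = NOT 01011010011 = 10100101100 = -724
R = -724 + (-963) = -1687; wraps to 361 = 00101101001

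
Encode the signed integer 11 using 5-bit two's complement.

11 is non-negative, so write it directly in 5 bits: 01011.

01011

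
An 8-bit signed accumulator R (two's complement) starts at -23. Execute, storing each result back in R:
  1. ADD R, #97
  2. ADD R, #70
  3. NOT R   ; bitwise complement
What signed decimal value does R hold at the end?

111

Start: R = -23 = 11101001.
R = -23 + 97 = 74 = 01001010
R = 74 + 70 = 144; wraps to -112 = 10010000
R = NOT 10010000 = 01101111 = 111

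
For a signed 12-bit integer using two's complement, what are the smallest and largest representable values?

min = -2048, max = 2047

Minimum: −2^11 = -2048.
Maximum: 2^11 − 1 = 2047.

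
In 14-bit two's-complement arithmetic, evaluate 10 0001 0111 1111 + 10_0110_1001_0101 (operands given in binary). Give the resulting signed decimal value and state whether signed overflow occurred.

2068; overflow

10 0001 0111 1111 → 10000101111111 = -7809 (signed)
10_0110_1001_0101 → 10011010010101 = -6507 (signed)
  10000101111111
+ 10011010010101
= 00100000010100  (discard carry-out 1)
Result 00100000010100: MSB = 0 → value 2068.
Both addends are negative but the stored result is non-negative: signed overflow. The true value -7809 + (-6507) = -14316 lies outside [-8192, 8191].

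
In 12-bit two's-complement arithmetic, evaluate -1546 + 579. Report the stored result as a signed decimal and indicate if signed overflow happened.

-967; no overflow

-1546 → 100111110110
579 → 001001000011
  100111110110
+ 001001000011
= 110000111001
Result 110000111001: MSB = 1 → 3129 − 4096 = -967.
Addends have opposite signs, so signed overflow cannot occur.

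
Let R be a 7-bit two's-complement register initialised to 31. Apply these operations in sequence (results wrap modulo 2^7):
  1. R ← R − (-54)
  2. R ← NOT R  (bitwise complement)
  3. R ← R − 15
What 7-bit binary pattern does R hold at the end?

0011011

Start: R = 31 = 0011111.
R = 31 − (-54) = 85; wraps to -43 = 1010101
R = NOT 1010101 = 0101010 = 42
R = 42 − 15 = 27 = 0011011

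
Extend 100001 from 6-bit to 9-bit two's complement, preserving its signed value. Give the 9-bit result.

111100001

MSB of 100001 is 1; replicate it into the new high bits.
111|100001 → 111100001 (still -31).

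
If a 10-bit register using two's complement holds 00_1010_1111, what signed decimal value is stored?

MSB is 0, so the value is non-negative: 0010101111 = 175.

175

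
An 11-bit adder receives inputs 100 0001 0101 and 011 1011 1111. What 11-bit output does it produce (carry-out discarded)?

11111010100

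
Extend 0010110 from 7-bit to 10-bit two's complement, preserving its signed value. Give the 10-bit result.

0000010110

MSB of 0010110 is 0; replicate it into the new high bits.
000|0010110 → 0000010110 (still 22).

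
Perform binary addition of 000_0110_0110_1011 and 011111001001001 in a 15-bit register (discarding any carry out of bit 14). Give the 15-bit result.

100010010110100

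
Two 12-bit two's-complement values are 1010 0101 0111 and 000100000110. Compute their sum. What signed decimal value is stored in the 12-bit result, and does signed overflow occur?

1010 0101 0111 → 101001010111 = -1449 (signed)
000100000110 = 262 (signed)
  101001010111
+ 000100000110
= 101101011101
Result 101101011101: MSB = 1 → 2909 − 4096 = -1187.
Addends have opposite signs, so signed overflow cannot occur.

-1187; no overflow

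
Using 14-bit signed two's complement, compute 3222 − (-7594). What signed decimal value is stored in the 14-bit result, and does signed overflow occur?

-5568; overflow

3222 → 00110010010110
-7594 → 10001001010110
Subtract via negate-and-add: invert 10001001010110 + 1 = 01110110101010 (i.e. 7594).
  00110010010110
+ 01110110101010
= 10101001000000
Result 10101001000000: MSB = 1 → 10816 − 16384 = -5568.
Both addends (after negating the subtrahend) are non-negative but the stored result is negative: signed overflow. The true value 3222 − (-7594) = 10816 lies outside [-8192, 8191].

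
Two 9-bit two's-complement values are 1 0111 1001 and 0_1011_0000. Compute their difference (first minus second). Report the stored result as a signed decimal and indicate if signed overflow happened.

1 0111 1001 → 101111001 = -135 (signed)
0_1011_0000 → 010110000 = 176 (signed)
Subtract via negate-and-add: invert 010110000 + 1 = 101010000 (i.e. -176).
  101111001
+ 101010000
= 011001001  (discard carry-out 1)
Result 011001001: MSB = 0 → value 201.
Both addends (after negating the subtrahend) are negative but the stored result is non-negative: signed overflow. The true value -135 − 176 = -311 lies outside [-256, 255].

201; overflow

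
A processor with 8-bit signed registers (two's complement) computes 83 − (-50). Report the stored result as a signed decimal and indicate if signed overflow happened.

-123; overflow

83 → 01010011
-50 → 11001110
Subtract via negate-and-add: invert 11001110 + 1 = 00110010 (i.e. 50).
  01010011
+ 00110010
= 10000101
Result 10000101: MSB = 1 → 133 − 256 = -123.
Both addends (after negating the subtrahend) are non-negative but the stored result is negative: signed overflow. The true value 83 − (-50) = 133 lies outside [-128, 127].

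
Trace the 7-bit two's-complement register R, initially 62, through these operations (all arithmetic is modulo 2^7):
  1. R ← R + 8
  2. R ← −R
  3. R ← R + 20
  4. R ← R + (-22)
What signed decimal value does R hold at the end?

Start: R = 62 = 0111110.
R = 62 + 8 = 70; wraps to -58 = 1000110
R = −(-58) = 58 = 0111010
R = 58 + 20 = 78; wraps to -50 = 1001110
R = -50 + (-22) = -72; wraps to 56 = 0111000

56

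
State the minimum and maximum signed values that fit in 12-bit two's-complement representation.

min = -2048, max = 2047

Minimum: −2^11 = -2048.
Maximum: 2^11 − 1 = 2047.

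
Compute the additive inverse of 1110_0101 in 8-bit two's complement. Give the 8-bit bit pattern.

00011011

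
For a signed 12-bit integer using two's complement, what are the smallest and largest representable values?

Minimum: −2^11 = -2048.
Maximum: 2^11 − 1 = 2047.

min = -2048, max = 2047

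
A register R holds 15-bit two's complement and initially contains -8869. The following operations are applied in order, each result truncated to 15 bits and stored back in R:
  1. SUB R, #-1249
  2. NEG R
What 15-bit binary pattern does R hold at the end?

Start: R = -8869 = 101110101011011.
R = -8869 − (-1249) = -7620 = 110001000111100
R = −(-7620) = 7620 = 001110111000100

001110111000100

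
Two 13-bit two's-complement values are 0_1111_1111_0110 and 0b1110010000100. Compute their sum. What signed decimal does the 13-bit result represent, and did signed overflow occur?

3194; no overflow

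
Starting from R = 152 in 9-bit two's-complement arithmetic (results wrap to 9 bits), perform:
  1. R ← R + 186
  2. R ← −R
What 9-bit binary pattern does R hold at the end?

010101110

Start: R = 152 = 010011000.
R = 152 + 186 = 338; wraps to -174 = 101010010
R = −(-174) = 174 = 010101110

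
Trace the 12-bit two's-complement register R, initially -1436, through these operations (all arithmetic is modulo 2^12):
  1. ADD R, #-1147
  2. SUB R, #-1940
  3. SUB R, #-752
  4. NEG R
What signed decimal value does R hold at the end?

-109

Start: R = -1436 = 101001100100.
R = -1436 + (-1147) = -2583; wraps to 1513 = 010111101001
R = 1513 − (-1940) = 3453; wraps to -643 = 110101111101
R = -643 − (-752) = 109 = 000001101101
R = −(109) = -109 = 111110010011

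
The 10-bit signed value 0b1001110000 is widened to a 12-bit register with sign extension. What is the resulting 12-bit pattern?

111001110000

MSB of 1001110000 is 1; replicate it into the new high bits.
11|1001110000 → 111001110000 (still -400).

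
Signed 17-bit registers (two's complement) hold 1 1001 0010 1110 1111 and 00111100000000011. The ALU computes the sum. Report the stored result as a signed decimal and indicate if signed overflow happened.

1 1001 0010 1110 1111 → 11001001011101111 = -27921 (signed)
00111100000000011 = 30723 (signed)
  11001001011101111
+ 00111100000000011
= 00000101011110010  (discard carry-out 1)
Result 00000101011110010: MSB = 0 → value 2802.
Addends have opposite signs, so signed overflow cannot occur.

2802; no overflow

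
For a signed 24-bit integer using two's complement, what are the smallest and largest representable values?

Minimum: −2^23 = -8388608.
Maximum: 2^23 − 1 = 8388607.

min = -8388608, max = 8388607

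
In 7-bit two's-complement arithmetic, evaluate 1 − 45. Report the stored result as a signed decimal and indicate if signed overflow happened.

1 → 0000001
45 → 0101101
Subtract via negate-and-add: invert 0101101 + 1 = 1010011 (i.e. -45).
  0000001
+ 1010011
= 1010100
Result 1010100: MSB = 1 → 84 − 128 = -44.
Addends (after negating the subtrahend) have opposite signs, so signed overflow cannot occur.

-44; no overflow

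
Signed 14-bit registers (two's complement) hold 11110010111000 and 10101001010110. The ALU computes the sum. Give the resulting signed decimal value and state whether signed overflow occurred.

11110010111000 = -840 (signed)
10101001010110 = -5546 (signed)
  11110010111000
+ 10101001010110
= 10011100001110  (discard carry-out 1)
Result 10011100001110: MSB = 1 → 9998 − 16384 = -6386.
Both addends are negative and so is the stored result: no signed overflow.

-6386; no overflow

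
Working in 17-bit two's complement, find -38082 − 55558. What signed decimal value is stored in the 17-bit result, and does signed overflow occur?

37432; overflow

-38082 → 10110101100111110
55558 → 01101100100000110
Subtract via negate-and-add: invert 01101100100000110 + 1 = 10010011011111010 (i.e. -55558).
  10110101100111110
+ 10010011011111010
= 01001001000111000  (discard carry-out 1)
Result 01001001000111000: MSB = 0 → value 37432.
Both addends (after negating the subtrahend) are negative but the stored result is non-negative: signed overflow. The true value -38082 − 55558 = -93640 lies outside [-65536, 65535].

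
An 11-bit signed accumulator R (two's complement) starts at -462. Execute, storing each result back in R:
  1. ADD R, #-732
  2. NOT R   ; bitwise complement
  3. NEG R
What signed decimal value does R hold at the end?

Start: R = -462 = 11000110010.
R = -462 + (-732) = -1194; wraps to 854 = 01101010110
R = NOT 01101010110 = 10010101001 = -855
R = −(-855) = 855 = 01101010111

855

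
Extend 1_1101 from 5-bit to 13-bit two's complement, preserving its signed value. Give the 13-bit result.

1111111111101

MSB of 11101 is 1; replicate it into the new high bits.
11111111|11101 → 1111111111101 (still -3).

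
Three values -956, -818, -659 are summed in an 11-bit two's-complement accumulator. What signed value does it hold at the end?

-385

-956 + (-818) = -1774 → wraps to 274 (00100010010)
274 + (-659) = -385 (11001111111)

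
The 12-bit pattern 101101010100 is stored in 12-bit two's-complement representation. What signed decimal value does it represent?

MSB is 1, so the value is negative.
Unsigned reading: 2900. Subtract 2^12 = 4096: 2900 − 4096 = -1196.

-1196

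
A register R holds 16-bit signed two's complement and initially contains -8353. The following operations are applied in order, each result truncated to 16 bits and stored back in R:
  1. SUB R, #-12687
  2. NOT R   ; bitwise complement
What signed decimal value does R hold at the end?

Start: R = -8353 = 1101111101011111.
R = -8353 − (-12687) = 4334 = 0001000011101110
R = NOT 0001000011101110 = 1110111100010001 = -4335

-4335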